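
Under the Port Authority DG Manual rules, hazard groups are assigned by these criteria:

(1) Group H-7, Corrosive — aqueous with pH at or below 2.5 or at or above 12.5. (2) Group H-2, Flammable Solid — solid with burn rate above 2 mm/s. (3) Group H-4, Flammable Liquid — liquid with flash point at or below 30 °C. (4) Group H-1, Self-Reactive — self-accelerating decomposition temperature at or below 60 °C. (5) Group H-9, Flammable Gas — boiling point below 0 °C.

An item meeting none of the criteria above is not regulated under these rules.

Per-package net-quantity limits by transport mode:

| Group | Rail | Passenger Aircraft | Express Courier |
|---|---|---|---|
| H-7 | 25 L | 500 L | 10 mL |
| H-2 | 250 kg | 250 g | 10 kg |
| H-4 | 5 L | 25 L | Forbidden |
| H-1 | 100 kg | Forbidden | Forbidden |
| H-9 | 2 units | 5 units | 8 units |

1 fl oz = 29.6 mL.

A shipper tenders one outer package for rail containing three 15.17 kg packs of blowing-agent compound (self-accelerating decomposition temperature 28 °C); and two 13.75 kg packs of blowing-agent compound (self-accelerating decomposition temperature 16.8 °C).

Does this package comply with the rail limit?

Self-accelerating decomposition temperature 28 °C meets the Group H-1 criterion (Self-Reactive), so the blowing-agent compound is Group H-1.
With self-accelerating decomposition temperature 16.8 °C (≤ 60 °C), the blowing-agent compound falls in Group H-1.
Total Group H-1: (three 15.17 kg packs = 45.51 kg) + (two 13.75 kg packs = 27.5 kg) = 73.01 kg.
That is within the Group H-1 rail limit of 100 kg.

Yes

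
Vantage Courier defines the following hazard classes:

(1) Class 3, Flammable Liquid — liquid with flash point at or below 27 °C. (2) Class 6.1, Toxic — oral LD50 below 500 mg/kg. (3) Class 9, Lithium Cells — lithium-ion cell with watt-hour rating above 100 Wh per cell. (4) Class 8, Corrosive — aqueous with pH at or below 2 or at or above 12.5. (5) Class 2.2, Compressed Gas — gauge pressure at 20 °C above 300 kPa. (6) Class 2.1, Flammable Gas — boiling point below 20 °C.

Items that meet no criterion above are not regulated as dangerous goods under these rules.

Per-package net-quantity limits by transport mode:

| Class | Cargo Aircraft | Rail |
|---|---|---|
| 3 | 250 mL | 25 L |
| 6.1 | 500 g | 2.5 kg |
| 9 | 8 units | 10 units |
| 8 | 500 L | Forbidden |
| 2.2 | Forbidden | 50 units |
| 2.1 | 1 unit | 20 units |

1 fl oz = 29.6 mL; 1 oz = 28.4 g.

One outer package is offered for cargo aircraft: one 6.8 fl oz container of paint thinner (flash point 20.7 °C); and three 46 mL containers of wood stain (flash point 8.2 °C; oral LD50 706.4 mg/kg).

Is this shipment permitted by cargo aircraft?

No

The paint thinner has flash point 20.7 °C, which is ≤ 27 °C, so it is Class 3 (Flammable Liquid).
With flash point 8.2 °C (≤ 27 °C), the wood stain falls in Class 3.
Class 3 net quantity: (one 6.8 fl oz container = 201.28 mL) + (three 46 mL containers = 138 mL) = 339.28 mL.
339.28 mL > 250 mL (cargo aircraft limit, Class 3) — over the limit.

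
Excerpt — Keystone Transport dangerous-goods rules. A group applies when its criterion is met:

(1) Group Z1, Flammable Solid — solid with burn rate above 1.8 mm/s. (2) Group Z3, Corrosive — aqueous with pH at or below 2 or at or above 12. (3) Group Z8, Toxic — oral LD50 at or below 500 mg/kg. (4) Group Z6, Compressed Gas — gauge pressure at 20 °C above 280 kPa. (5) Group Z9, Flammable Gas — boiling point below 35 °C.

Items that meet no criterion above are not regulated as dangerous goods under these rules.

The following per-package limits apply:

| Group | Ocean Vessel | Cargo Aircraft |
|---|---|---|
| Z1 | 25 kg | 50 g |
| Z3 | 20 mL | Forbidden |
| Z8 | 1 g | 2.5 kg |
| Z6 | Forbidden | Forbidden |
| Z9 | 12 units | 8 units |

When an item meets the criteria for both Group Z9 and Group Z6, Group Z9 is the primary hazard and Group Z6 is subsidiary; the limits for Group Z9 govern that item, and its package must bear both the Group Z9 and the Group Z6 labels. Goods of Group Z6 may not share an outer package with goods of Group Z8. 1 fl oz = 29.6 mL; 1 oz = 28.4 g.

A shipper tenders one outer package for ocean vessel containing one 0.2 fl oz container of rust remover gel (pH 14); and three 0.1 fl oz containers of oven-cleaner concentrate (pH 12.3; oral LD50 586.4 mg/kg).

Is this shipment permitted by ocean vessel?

Yes

pH 14 meets the Group Z3 criterion (Corrosive), so the rust remover gel is Group Z3.
Oven-cleaner concentrate: pH 12.3 ≥ 12 → Group Z3 (Corrosive).
Group Z3 net quantity: (one 0.2 fl oz container = 5.92 mL) + (three 0.1 fl oz containers = 8.88 mL) = 14.8 mL.
14.8 mL is within the ocean vessel limit of 20 mL for Group Z3.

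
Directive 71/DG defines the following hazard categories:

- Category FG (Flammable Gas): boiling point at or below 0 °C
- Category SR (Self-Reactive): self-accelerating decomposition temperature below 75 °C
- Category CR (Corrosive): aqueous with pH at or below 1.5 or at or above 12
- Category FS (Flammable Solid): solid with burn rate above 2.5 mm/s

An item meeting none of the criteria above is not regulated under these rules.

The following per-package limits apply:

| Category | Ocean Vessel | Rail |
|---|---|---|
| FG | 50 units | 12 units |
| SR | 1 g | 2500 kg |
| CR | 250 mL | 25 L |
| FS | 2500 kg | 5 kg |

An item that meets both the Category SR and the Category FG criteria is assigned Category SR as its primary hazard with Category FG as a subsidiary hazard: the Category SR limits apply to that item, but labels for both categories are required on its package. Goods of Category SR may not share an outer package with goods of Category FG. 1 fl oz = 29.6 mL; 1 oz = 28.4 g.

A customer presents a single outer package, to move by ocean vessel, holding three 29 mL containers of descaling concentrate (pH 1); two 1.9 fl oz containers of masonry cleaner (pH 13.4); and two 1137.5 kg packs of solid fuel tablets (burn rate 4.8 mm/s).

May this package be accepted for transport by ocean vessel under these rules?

Yes

pH 1 meets the Category CR criterion (Corrosive), so the descaling concentrate is Category CR.
The masonry cleaner has pH 13.4, which is ≥ 12, so it is Category CR (Corrosive).
Solid fuel tablets: burn rate 4.8 mm/s > 2.5 mm/s → Category FS (Flammable Solid).
Category FS quantity: two 1137.5 kg packs = 2275 kg.
2275 kg ≤ 2500 kg (ocean vessel limit, Category FS) — within limit.
Category CR net quantity: (three 29 mL containers = 87 mL) + (two 1.9 fl oz containers = 112.48 mL) = 199.48 mL.
199.48 mL ≤ 250 mL (ocean vessel limit, Category CR) — within limit.
The segregation rule (Category SR with Category FG) does not apply to Category FS with Category CR.
Every hazard category is within its ocean vessel limit and no segregation rule is violated.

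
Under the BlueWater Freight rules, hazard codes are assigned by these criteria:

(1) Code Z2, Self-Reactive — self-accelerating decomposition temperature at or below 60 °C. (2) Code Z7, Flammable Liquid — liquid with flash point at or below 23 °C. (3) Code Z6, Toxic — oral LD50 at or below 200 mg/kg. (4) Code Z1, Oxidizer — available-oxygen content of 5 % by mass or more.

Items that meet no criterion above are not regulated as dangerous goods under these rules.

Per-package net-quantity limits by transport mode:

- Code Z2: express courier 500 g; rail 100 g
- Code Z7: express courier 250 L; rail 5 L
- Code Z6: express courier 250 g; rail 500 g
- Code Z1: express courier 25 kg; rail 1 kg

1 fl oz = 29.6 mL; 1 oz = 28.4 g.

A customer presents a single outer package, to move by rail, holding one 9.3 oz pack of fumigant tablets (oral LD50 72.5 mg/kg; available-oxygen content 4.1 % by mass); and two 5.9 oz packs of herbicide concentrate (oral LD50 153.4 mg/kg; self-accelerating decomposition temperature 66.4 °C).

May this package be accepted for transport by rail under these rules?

No

With oral LD50 72.5 mg/kg (≤ 200 mg/kg), the fumigant tablets fall in Code Z6.
The herbicide concentrate has oral LD50 153.4 mg/kg, which is ≤ 200 mg/kg, so it is Code Z6 (Toxic).
Total Code Z6: (one 9.3 oz pack = 264.12 g) + (two 5.9 oz packs = 335.12 g) = 599.24 g.
599.24 g > 500 g (rail limit, Code Z6) — over the limit.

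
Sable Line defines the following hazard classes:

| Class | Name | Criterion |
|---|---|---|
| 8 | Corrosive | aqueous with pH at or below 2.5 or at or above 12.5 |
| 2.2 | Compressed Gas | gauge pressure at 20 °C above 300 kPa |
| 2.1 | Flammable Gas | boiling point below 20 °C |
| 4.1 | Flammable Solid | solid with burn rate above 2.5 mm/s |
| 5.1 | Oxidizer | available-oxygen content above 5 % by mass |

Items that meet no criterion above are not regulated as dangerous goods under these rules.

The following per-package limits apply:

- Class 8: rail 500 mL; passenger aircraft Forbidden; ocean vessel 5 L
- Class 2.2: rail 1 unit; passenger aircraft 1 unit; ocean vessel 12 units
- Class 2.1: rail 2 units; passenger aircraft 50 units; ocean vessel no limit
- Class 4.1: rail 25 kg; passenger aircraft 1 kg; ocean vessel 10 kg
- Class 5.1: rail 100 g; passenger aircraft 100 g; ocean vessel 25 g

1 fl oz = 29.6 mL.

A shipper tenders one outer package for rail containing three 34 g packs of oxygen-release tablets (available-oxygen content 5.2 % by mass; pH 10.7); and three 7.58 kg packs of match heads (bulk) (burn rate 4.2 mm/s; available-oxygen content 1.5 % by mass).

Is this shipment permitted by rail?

No

Available-oxygen content 5.2 % by mass meets the Class 5.1 criterion (Oxidizer), so the oxygen-release tablets are Class 5.1.
With burn rate 4.2 mm/s (> 2.5 mm/s), the match heads (bulk) fall in Class 4.1.
Class 5.1 quantity: three 34 g packs = 102 g.
That exceeds the Class 5.1 rail limit of 100 g.
Class 4.1 quantity: three 7.58 kg packs = 22.74 kg.
22.74 kg ≤ 25 kg (rail limit, Class 4.1) — within limit.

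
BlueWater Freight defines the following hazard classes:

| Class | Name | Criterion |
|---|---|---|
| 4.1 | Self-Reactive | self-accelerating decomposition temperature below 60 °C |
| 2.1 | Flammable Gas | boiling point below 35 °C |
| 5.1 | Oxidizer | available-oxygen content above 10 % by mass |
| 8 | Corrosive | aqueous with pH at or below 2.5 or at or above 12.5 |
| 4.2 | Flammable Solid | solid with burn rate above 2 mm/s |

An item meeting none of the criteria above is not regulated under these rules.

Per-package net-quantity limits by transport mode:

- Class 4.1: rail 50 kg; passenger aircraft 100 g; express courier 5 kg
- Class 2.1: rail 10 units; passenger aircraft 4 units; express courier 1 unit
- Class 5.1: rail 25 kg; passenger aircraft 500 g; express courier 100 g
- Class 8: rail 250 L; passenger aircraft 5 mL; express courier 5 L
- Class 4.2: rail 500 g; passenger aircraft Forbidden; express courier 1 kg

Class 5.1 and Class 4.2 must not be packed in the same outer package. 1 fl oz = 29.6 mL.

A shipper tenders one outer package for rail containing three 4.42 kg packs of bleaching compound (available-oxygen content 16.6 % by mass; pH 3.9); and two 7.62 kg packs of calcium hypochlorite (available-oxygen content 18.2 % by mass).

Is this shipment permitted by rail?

Available-oxygen content 16.6 % by mass meets the Class 5.1 criterion (Oxidizer), so the bleaching compound is Class 5.1.
Available-oxygen content 18.2 % by mass meets the Class 5.1 criterion (Oxidizer), so the calcium hypochlorite is Class 5.1.
Class 5.1 net quantity: (three 4.42 kg packs = 13.26 kg) + (two 7.62 kg packs = 15.24 kg) = 28.5 kg.
That exceeds the Class 5.1 rail limit of 25 kg.

No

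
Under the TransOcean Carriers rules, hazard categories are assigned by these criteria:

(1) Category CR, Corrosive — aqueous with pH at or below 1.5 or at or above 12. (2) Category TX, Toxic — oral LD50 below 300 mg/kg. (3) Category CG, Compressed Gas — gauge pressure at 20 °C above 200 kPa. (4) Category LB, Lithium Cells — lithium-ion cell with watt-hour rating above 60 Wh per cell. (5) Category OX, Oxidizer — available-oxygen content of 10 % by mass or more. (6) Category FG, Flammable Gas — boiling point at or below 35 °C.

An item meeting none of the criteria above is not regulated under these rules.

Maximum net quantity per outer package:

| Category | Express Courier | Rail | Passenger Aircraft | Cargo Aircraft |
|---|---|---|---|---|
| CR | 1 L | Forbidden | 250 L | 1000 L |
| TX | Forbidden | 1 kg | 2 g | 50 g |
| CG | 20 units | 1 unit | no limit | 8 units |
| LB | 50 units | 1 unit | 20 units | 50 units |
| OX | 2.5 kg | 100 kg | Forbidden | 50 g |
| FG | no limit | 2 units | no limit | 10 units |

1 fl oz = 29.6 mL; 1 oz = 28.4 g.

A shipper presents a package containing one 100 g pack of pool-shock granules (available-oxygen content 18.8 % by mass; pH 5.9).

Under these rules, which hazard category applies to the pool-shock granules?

Pool-shock granules: available-oxygen content 18.8 % by mass ≥ 10 % by mass → Category OX (Oxidizer).

Category OX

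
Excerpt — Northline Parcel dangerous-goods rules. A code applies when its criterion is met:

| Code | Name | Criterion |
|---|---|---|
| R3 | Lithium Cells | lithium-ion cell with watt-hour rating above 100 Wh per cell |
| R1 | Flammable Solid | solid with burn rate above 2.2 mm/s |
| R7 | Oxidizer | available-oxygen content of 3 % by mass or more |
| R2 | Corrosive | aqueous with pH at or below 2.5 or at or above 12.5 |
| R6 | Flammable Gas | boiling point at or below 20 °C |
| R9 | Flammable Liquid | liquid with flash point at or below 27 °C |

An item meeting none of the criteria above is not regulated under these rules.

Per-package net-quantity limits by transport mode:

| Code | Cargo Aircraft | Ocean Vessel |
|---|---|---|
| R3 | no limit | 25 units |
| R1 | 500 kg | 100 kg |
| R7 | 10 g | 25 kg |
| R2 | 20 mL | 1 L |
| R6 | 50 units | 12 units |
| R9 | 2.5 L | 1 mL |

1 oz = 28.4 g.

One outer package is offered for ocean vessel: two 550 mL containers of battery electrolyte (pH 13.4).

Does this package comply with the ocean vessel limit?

With pH 13.4 (≥ 12.5), the battery electrolyte falls in Code R2.
Code R2 quantity: two 550 mL containers = 1.1 L.
1.1 L exceeds the ocean vessel limit of 1 L for Code R2.

No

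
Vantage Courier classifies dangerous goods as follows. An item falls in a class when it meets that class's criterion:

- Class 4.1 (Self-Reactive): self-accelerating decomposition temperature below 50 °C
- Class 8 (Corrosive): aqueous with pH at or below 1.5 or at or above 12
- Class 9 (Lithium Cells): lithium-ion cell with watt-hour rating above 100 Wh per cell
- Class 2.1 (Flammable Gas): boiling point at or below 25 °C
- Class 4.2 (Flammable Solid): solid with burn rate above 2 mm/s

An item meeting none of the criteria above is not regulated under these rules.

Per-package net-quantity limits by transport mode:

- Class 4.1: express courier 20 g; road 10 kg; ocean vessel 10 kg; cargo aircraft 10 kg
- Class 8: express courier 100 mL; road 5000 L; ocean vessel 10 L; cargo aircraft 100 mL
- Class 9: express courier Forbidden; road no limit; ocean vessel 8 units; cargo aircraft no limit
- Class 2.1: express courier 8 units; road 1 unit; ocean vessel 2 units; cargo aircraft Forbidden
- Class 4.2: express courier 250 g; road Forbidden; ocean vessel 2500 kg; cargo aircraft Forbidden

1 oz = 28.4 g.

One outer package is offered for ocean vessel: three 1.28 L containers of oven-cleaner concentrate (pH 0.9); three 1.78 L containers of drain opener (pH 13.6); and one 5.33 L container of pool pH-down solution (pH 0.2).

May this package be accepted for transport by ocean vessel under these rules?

No

Oven-cleaner concentrate: pH 0.9 ≤ 1.5 → Class 8 (Corrosive).
With pH 13.6 (≥ 12), the drain opener falls in Class 8.
The pool pH-down solution has pH 0.2, which is ≤ 1.5, so it is Class 8 (Corrosive).
Total Class 8: (three 1.28 L containers = 3.84 L) + (three 1.78 L containers = 5.34 L) + 5.33 L = 14.51 L.
14.51 L > 10 L (ocean vessel limit, Class 8) — over the limit.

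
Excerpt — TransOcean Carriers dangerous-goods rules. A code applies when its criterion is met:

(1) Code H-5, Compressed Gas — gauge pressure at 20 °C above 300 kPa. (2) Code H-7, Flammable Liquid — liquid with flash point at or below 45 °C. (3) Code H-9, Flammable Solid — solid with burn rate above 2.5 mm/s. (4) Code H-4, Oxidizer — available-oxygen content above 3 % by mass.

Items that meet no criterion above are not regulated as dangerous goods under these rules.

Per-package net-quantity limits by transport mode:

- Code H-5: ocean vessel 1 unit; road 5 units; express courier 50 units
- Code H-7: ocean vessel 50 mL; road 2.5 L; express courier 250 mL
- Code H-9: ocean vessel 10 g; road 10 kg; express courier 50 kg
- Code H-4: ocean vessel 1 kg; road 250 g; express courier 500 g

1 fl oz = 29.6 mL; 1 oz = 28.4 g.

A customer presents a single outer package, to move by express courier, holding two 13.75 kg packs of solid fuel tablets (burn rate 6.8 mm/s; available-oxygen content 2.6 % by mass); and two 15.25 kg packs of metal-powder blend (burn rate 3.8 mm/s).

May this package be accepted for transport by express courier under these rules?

No

The solid fuel tablets have burn rate 6.8 mm/s, which is > 2.5 mm/s, so they are Code H-9 (Flammable Solid).
With burn rate 3.8 mm/s (> 2.5 mm/s), the metal-powder blend falls in Code H-9.
Total Code H-9: (two 13.75 kg packs = 27.5 kg) + (two 15.25 kg packs = 30.5 kg) = 58 kg.
58 kg > 50 kg (express courier limit, Code H-9) — over the limit.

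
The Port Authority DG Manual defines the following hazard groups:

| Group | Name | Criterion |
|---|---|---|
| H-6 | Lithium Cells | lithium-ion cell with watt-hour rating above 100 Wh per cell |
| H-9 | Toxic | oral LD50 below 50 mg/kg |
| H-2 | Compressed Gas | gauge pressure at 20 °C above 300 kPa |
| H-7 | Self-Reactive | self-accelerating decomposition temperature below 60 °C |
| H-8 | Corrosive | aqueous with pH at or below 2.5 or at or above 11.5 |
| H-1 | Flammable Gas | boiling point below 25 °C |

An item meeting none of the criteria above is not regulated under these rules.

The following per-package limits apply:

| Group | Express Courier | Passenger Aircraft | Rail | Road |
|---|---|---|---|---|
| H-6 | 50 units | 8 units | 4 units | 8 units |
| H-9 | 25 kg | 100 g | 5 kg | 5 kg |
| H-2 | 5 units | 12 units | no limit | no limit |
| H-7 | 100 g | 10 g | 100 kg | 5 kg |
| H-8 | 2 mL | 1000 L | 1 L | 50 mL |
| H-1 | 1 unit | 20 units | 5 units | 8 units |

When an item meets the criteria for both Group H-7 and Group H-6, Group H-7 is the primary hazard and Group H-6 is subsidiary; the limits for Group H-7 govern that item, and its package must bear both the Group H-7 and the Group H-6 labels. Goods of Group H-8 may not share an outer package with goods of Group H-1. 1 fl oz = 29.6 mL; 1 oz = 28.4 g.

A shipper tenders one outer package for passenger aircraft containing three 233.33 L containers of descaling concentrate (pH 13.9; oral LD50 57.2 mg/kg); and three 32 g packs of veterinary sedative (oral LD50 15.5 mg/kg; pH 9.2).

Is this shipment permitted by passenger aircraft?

Yes

pH 13.9 meets the Group H-8 criterion (Corrosive), so the descaling concentrate is Group H-8.
The veterinary sedative has oral LD50 15.5 mg/kg, which is < 50 mg/kg, so it is Group H-9 (Toxic).
Group H-8 quantity: three 233.33 L containers = 699.99 L.
699.99 L is within the passenger aircraft limit of 1000 L for Group H-8.
Group H-9 quantity: three 32 g packs = 96 g.
That is within the Group H-9 passenger aircraft limit of 100 g.
The segregation rule (Group H-8 with Group H-1) does not apply to Group H-8 with Group H-9.
Every hazard group is within its passenger aircraft limit and no segregation rule is violated.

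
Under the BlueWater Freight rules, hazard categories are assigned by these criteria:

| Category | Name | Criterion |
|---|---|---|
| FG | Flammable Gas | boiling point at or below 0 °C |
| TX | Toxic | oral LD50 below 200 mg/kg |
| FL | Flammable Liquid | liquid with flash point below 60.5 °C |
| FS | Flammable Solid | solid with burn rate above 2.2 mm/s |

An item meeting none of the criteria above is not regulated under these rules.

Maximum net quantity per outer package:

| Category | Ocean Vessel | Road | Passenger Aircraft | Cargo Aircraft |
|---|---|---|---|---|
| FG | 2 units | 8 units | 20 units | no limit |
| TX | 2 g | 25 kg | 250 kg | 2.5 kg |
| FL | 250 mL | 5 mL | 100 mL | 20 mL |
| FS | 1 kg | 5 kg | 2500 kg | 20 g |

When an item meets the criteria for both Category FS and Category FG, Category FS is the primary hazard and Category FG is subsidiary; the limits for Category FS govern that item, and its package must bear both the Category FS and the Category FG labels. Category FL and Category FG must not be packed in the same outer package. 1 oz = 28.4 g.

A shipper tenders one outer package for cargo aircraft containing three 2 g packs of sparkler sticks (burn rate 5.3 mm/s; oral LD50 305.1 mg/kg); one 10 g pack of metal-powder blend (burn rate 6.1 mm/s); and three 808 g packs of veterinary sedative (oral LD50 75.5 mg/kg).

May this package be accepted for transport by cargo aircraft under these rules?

Yes

Burn rate 5.3 mm/s meets the Category FS criterion (Flammable Solid), so the sparkler sticks are Category FS.
Metal-powder blend: burn rate 6.1 mm/s > 2.2 mm/s → Category FS (Flammable Solid).
Veterinary sedative: oral LD50 75.5 mg/kg < 200 mg/kg → Category TX (Toxic).
Category TX quantity: three 808 g packs = 2.424 kg.
2.424 kg ≤ 2.5 kg (cargo aircraft limit, Category TX) — within limit.
Total Category FS: (three 2 g packs = 6 g) + 10 g = 16 g.
16 g is within the cargo aircraft limit of 20 g for Category FS.
The segregation rule (Category FL with Category FG) does not apply to Category TX with Category FS.
Every hazard category is within its cargo aircraft limit and no segregation rule is violated.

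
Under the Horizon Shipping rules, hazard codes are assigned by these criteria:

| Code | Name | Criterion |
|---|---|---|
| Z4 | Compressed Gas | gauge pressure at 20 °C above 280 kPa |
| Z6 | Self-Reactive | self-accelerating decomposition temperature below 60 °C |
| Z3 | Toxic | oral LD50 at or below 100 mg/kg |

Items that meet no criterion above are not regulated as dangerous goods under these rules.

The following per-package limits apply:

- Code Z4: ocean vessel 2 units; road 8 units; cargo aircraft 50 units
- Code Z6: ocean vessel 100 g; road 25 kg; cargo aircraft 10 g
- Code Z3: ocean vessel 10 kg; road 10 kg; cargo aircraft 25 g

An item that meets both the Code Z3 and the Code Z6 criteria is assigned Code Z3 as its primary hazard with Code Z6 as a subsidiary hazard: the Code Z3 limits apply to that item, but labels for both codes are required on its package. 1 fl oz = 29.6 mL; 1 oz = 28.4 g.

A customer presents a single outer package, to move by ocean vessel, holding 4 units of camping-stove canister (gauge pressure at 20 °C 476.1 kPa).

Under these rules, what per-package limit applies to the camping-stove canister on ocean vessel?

With gauge pressure at 20 °C 476.1 kPa (> 280 kPa), the camping-stove canister falls in Code Z4.
The ocean vessel limit for Code Z4 is 2 units.

2 units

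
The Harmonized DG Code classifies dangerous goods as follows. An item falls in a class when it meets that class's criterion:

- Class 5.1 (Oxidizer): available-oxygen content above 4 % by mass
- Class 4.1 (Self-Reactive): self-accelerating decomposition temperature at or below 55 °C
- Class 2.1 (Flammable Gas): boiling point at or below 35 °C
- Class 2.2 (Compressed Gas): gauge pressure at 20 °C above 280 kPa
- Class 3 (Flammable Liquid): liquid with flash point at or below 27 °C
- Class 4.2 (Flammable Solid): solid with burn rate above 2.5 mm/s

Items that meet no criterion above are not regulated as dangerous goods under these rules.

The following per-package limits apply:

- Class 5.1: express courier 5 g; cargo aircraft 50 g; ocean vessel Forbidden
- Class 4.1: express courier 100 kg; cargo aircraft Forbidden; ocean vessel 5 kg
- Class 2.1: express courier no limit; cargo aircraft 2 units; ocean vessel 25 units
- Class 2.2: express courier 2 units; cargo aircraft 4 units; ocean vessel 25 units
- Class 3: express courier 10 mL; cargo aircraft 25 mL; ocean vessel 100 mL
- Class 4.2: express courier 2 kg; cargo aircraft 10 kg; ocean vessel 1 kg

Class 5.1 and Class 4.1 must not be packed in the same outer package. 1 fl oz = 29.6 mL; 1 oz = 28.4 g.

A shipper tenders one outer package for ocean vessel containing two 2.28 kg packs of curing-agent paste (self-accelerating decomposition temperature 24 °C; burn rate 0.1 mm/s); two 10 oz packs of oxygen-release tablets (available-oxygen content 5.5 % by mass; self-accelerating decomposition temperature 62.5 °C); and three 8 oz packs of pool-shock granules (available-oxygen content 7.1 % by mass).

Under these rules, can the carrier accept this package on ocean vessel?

Curing-agent paste: self-accelerating decomposition temperature 24 °C ≤ 55 °C → Class 4.1 (Self-Reactive).
The oxygen-release tablets have available-oxygen content 5.5 % by mass, which is > 4 % by mass, so they are Class 5.1 (Oxidizer).
Pool-shock granules: available-oxygen content 7.1 % by mass > 4 % by mass → Class 5.1 (Oxidizer).
Class 5.1 net quantity: (two 10 oz packs = 568 g) + (three 8 oz packs = 681.6 g) = 1249.6 g.
By ocean vessel, Class 5.1 is Forbidden regardless of quantity.
Class 4.1 quantity: two 2.28 kg packs = 4.56 kg.
4.56 kg is within the ocean vessel limit of 5 kg for Class 4.1.
Class 5.1 and Class 4.1 may not share an outer package.

No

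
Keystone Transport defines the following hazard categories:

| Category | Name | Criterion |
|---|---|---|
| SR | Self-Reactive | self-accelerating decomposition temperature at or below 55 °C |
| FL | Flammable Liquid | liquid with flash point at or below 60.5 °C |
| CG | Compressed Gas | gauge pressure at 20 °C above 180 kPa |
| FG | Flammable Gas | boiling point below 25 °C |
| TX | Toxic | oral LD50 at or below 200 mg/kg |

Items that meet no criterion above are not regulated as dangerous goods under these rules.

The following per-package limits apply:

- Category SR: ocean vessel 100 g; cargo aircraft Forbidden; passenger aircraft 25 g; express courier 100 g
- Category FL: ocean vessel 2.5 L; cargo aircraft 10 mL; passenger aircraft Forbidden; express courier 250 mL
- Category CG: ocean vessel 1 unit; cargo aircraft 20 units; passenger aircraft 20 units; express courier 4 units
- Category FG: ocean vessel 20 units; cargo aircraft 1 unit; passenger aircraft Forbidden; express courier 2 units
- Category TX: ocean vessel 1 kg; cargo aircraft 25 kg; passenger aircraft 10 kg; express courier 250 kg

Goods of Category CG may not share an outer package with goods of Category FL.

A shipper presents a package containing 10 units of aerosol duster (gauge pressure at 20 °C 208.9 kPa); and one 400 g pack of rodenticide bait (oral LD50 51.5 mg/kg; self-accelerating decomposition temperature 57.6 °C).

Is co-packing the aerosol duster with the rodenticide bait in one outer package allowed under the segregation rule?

Yes

The aerosol duster has gauge pressure at 20 °C 208.9 kPa, which is > 180 kPa, so it is Category CG (Compressed Gas).
Oral LD50 51.5 mg/kg meets the Category TX criterion (Toxic), so the rodenticide bait is Category TX.
No segregation rule bars Category CG with Category TX.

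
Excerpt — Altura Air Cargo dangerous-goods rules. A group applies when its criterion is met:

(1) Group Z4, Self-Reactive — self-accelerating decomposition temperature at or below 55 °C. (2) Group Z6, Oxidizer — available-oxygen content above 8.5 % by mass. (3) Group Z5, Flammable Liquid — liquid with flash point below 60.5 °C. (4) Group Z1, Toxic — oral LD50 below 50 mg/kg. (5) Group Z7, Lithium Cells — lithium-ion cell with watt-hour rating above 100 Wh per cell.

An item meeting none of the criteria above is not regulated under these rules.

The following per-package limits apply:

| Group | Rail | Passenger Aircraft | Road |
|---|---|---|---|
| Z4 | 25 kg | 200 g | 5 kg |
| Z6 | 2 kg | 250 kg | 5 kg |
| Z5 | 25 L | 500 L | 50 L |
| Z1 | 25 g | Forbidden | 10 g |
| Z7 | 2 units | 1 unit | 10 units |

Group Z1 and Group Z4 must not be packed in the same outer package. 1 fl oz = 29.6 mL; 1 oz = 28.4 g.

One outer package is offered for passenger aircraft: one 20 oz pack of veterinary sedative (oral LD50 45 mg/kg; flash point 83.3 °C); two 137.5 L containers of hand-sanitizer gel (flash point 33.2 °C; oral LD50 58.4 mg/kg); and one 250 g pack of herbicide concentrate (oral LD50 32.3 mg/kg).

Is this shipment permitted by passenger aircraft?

With oral LD50 45 mg/kg (< 50 mg/kg), the veterinary sedative falls in Group Z1.
The hand-sanitizer gel has flash point 33.2 °C, which is < 60.5 °C, so it is Group Z5 (Flammable Liquid).
Herbicide concentrate: oral LD50 32.3 mg/kg < 50 mg/kg → Group Z1 (Toxic).
Total Group Z1: (one 20 oz pack = 568 g) + 250 g = 818 g.
By passenger aircraft, Group Z1 is Forbidden regardless of quantity.
Group Z5 quantity: two 137.5 L containers = 275 L.
275 L is within the passenger aircraft limit of 500 L for Group Z5.
The segregation rule (Group Z1 with Group Z4) does not apply to Group Z1 with Group Z5.

No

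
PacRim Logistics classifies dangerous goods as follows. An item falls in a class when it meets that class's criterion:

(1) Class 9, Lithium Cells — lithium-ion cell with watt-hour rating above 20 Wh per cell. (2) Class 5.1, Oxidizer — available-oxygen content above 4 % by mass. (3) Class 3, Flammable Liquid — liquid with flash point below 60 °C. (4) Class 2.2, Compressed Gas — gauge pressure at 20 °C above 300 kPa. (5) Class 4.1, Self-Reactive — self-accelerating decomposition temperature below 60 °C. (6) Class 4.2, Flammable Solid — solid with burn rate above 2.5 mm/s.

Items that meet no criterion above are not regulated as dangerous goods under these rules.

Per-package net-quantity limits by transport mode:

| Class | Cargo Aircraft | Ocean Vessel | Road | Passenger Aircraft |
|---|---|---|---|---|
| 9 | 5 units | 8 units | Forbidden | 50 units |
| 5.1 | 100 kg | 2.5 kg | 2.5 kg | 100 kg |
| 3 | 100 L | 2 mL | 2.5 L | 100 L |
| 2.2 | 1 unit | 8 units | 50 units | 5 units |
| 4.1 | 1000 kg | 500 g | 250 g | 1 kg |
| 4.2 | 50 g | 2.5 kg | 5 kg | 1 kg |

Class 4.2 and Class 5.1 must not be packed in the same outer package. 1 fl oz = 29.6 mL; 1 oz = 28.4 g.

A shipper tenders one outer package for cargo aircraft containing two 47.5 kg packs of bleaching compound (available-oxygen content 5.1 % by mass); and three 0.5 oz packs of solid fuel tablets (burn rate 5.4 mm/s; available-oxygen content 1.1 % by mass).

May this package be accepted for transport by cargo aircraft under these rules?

With available-oxygen content 5.1 % by mass (> 4 % by mass), the bleaching compound falls in Class 5.1.
Burn rate 5.4 mm/s meets the Class 4.2 criterion (Flammable Solid), so the solid fuel tablets are Class 4.2.
Class 4.2 quantity: three 0.5 oz packs = 42.6 g.
That is within the Class 4.2 cargo aircraft limit of 50 g.
Class 5.1 quantity: two 47.5 kg packs = 95 kg.
95 kg ≤ 100 kg (cargo aircraft limit, Class 5.1) — within limit.
Class 4.2 and Class 5.1 may not share an outer package.

No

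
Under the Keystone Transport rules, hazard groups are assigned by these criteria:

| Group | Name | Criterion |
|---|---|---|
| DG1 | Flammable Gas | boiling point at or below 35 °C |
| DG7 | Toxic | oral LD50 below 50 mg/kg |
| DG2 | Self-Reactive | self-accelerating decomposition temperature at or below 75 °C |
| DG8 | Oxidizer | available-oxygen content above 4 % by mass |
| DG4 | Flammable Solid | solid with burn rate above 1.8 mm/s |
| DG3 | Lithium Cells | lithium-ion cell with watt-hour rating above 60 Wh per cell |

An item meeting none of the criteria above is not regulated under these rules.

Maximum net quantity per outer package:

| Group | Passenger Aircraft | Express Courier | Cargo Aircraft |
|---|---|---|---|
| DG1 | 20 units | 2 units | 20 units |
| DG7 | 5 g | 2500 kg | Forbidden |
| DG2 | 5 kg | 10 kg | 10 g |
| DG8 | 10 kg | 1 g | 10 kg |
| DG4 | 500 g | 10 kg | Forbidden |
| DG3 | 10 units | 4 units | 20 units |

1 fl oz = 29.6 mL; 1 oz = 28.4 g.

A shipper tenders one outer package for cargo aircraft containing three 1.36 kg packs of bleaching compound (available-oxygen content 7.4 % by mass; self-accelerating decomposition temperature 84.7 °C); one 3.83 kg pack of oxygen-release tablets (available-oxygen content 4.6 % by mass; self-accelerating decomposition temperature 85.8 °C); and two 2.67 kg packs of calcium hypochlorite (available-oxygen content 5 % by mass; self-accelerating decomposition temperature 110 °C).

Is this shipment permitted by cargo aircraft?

No

Bleaching compound: available-oxygen content 7.4 % by mass > 4 % by mass → Group DG8 (Oxidizer).
The oxygen-release tablets have available-oxygen content 4.6 % by mass, which is > 4 % by mass, so they are Group DG8 (Oxidizer).
Available-oxygen content 5 % by mass meets the Group DG8 criterion (Oxidizer), so the calcium hypochlorite is Group DG8.
Group DG8 net quantity: (three 1.36 kg packs = 4.08 kg) + 3.83 kg + (two 2.67 kg packs = 5.34 kg) = 13.25 kg.
That exceeds the Group DG8 cargo aircraft limit of 10 kg.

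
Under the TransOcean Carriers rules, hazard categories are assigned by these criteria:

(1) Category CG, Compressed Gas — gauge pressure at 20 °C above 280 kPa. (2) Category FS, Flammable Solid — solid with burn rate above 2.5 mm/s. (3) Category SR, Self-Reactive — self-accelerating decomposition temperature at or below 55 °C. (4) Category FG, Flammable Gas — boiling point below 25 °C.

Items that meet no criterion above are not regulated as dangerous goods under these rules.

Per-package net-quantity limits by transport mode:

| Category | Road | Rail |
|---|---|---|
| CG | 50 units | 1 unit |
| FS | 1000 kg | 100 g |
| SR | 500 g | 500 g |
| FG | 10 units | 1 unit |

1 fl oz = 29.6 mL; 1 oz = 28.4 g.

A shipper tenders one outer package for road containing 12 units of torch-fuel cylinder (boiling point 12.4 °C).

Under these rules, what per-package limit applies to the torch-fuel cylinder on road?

10 units

Torch-fuel cylinder: boiling point 12.4 °C < 25 °C → Category FG (Flammable Gas).
The road limit for Category FG is 10 units.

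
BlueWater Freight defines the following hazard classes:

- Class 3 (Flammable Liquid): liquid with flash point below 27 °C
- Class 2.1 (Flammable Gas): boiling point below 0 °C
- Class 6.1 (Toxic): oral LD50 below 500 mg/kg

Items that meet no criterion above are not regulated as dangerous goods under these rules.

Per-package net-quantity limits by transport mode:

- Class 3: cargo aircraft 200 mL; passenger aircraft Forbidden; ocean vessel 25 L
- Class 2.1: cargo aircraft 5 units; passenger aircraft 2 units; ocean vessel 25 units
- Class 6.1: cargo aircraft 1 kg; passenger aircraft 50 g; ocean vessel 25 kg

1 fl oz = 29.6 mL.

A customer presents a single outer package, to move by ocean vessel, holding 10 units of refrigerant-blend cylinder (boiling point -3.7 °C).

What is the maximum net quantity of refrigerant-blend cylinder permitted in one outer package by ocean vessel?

25 units

Refrigerant-blend cylinder: boiling point -3.7 °C < 0 °C → Class 2.1 (Flammable Gas).
The ocean vessel limit for Class 2.1 is 25 units.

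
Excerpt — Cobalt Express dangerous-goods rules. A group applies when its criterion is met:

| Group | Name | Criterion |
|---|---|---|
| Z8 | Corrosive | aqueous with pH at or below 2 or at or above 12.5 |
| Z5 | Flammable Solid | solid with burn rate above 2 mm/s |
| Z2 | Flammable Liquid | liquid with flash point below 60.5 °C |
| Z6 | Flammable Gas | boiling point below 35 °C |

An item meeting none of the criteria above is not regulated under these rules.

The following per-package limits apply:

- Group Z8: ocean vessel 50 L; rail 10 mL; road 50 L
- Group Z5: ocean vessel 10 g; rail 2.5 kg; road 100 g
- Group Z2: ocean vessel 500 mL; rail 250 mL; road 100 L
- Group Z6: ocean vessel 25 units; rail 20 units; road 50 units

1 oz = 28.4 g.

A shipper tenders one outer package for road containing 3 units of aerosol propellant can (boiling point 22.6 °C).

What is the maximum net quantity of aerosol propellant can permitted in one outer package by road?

Aerosol propellant can: boiling point 22.6 °C < 35 °C → Group Z6 (Flammable Gas).
The road limit for Group Z6 is 50 units.

50 units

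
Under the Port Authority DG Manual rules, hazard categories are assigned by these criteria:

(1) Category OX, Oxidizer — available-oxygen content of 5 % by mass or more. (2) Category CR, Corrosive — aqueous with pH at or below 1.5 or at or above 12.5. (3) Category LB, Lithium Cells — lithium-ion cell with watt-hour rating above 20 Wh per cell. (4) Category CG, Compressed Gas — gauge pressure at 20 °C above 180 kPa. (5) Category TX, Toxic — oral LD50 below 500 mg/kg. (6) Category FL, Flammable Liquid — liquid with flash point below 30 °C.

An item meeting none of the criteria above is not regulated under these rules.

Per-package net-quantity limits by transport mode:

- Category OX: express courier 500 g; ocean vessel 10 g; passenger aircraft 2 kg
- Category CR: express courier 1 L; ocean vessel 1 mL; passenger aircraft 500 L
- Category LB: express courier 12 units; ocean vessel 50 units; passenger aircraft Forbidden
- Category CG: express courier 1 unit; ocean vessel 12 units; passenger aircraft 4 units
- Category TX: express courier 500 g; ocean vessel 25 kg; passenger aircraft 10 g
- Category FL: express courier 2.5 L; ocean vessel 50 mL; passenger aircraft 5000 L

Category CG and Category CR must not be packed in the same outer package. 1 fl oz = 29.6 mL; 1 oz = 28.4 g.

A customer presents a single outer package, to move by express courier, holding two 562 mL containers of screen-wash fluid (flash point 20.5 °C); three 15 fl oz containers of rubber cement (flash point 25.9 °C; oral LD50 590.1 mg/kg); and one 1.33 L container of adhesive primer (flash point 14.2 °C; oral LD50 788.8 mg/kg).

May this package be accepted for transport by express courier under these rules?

Flash point 20.5 °C meets the Category FL criterion (Flammable Liquid), so the screen-wash fluid is Category FL.
The rubber cement has flash point 25.9 °C, which is < 30 °C, so it is Category FL (Flammable Liquid).
Adhesive primer: flash point 14.2 °C < 30 °C → Category FL (Flammable Liquid).
Category FL net quantity: (two 562 mL containers = 1.124 L) + (three 15 fl oz containers = 1.332 L) + 1.33 L = 3.786 L.
3.786 L > 2.5 L (express courier limit, Category FL) — over the limit.

No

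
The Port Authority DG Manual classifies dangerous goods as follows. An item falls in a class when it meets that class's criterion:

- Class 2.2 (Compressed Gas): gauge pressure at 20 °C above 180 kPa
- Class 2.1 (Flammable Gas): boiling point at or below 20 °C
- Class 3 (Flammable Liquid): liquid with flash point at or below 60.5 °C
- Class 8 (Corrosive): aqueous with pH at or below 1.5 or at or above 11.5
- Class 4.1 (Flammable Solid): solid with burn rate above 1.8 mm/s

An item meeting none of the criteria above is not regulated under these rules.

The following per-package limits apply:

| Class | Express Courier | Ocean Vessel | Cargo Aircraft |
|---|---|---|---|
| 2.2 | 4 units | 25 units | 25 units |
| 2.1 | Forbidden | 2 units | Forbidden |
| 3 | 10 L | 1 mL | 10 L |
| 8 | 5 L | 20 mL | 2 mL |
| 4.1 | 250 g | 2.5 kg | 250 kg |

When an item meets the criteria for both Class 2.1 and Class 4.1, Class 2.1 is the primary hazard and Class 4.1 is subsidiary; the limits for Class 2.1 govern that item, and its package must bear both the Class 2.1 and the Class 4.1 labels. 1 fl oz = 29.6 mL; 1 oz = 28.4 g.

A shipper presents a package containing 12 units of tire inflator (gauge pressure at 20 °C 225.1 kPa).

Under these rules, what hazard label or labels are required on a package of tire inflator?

Tire inflator: gauge pressure at 20 °C 225.1 kPa > 180 kPa → Class 2.2 (Compressed Gas).
Only the Class 2.2 label is required.

Class 2.2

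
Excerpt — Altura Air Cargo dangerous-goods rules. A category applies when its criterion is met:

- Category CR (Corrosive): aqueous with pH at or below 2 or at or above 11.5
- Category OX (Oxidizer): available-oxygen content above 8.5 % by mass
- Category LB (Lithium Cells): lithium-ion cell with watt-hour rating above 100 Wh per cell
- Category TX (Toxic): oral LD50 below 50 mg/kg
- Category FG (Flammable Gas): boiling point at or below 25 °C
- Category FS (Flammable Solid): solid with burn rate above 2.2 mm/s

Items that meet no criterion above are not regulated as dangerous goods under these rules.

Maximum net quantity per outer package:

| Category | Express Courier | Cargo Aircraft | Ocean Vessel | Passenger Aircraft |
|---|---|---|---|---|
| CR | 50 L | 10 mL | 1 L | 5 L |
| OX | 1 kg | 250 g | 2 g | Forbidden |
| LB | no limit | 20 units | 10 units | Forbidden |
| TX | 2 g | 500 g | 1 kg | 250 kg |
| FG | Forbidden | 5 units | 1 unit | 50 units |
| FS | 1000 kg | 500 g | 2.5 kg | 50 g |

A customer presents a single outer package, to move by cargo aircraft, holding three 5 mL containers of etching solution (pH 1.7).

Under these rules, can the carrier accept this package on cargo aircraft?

No

With pH 1.7 (≤ 2), the etching solution falls in Category CR.
Category CR quantity: three 5 mL containers = 15 mL.
15 mL exceeds the cargo aircraft limit of 10 mL for Category CR.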